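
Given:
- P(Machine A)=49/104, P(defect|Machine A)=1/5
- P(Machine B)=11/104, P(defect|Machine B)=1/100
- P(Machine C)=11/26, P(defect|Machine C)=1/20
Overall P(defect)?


P(B) = Σ P(B|Aᵢ)×P(Aᵢ)
  1/5×49/104 = 49/520
  1/100×11/104 = 11/10400
  1/20×11/26 = 11/520
Sum = 1211/10400

P(defect) = 1211/10400 ≈ 11.64%


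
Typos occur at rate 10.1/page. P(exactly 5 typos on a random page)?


Poisson(λ=10.1): P(X=5) = e^(-λ)×λ^k/k!
= e^(-10.1) × 10.1^5 / 5!
≈ 4.107955523e-05 × 105101.00501 / 120 ≈ 0.035979

P(X=5) ≈ 0.035979 ≈ 3.60%


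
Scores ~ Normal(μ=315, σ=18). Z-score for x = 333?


z = (x - μ)/σ = (333 - 315)/18 = 1.0

z = 1.0


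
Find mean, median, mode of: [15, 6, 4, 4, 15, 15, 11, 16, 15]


Sorted: [4, 4, 6, 11, 15, 15, 15, 15, 16]
Mean = 101/9
Median = 15
Freq: {15: 4, 6: 1, 4: 2, 11: 1, 16: 1}
Mode: [15]

Mean=101/9, Median=15, Mode=15


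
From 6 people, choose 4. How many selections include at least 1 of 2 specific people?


Complement: C(6,4) - C(4,4) = 15 - 1 = 14

14


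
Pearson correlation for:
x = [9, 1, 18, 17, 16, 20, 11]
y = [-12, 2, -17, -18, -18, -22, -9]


n=7, Σx=92, Σy=-94, Σxy=-1545, Σx²=1472, Σy²=1650
r = (7×(-1545) - 92×(-94))/√((7×1472 - 92²)(7×1650 - (-94)²))
= -2167/√(1840×2714) = -2167/√4993760 ≈ -2167/2234.6722 ≈ -0.9697

r ≈ -0.9697


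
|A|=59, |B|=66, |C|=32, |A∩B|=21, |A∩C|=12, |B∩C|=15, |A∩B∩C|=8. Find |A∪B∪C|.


|A∪B∪C| = 59+66+32-21-12-15+8 = 117

|A∪B∪C| = 117


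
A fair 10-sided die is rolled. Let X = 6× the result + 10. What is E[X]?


E[die] = (1+10)/2 = 11/2
E[X] = 6×11/2 + 10 = 43

E[X] = 43


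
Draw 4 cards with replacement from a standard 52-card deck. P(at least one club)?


P(not a club) = 39/52 = 3/4
P(none in 4 draws) = (3/4)^4 = 81/256
P(≥1 club) = 1 - 81/256 = 175/256

P = 175/256 ≈ 68.36%


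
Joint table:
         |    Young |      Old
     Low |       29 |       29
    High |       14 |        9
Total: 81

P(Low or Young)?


P(Low∨Young) = P(Low) + P(Young) - P(Low∧Young)
= (58 + 43 - 29)/81 = 72/81 = 8/9

P = 8/9 ≈ 88.89%


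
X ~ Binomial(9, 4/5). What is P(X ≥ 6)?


P(X ≥ 6) = Σ P(X=i) for i=6..9
P(X=6) = 344064/1953125
P(X=7) = 589824/1953125
P(X=8) = 589824/1953125
P(X=9) = 262144/1953125
Sum = 1785856/1953125

P(X ≥ 6) = 1785856/1953125 ≈ 91.44%


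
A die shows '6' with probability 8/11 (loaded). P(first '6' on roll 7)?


Geometric: P(X=7) = (1-p)^(k-1)×p = (3/11)^6×8/11 = 5832/19487171

P(X=7) = 5832/19487171 ≈ 0.03%


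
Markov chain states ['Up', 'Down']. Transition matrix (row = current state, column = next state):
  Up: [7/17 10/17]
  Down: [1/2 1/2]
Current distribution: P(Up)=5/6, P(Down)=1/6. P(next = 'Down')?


P(next=Down) = Σᵢ P(now=i)×P(i→Down)
= 5/6×10/17 + 1/6×1/2
= 25/51 + 1/12 = 39/68

P = 39/68 ≈ 0.5735


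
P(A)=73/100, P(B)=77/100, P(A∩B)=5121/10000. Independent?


P(A)×P(B) = 5621/10000
P(A∩B) = 5121/10000
Not equal → NOT independent

No, not independent


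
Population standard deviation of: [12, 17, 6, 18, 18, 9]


Mean = 80/6 = 40/3
  (12-40/3)²=16/9
  (17-40/3)²=121/9
  (6-40/3)²=484/9
  (18-40/3)²=196/9
  (18-40/3)²=196/9
  (9-40/3)²=169/9
Σ(x-μ)² = 394/3
σ² = (394/3)/6 = 197/9

σ = √(197/9) ≈ 4.6786


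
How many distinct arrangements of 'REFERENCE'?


Letters: 9, freq: {'R': 2, 'E': 4, 'F': 1, 'N': 1, 'C': 1}
9!/(2!×4!×1!×1!×1!) = 362880/48 = 7560

7560


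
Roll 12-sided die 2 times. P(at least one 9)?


P(no 9)^2 = (11/12)^2 = 121/144
P(≥1) = 1 - 121/144 = 23/144

P = 23/144 ≈ 15.97%


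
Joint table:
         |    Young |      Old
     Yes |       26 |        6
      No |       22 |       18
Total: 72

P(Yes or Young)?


P(Yes∨Young) = P(Yes) + P(Young) - P(Yes∧Young)
= (32 + 48 - 26)/72 = 54/72 = 3/4

P = 3/4 ≈ 75.00%


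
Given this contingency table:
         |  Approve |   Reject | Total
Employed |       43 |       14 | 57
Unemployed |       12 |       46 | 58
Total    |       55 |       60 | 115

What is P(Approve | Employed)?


P(Approve | Employed) = 43/(43+14) = 43/57

P(Approve|Employed) = 43/57 ≈ 75.44%


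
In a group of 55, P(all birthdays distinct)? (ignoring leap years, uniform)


P(all different) = Π(365-i)/365 for i=0..54
= (365/365)×(364/365)×...×(311/365)
= 0.013738

P ≈ 0.0137 ≈ 1.37%


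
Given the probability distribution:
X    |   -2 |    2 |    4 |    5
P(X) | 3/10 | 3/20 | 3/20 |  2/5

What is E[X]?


E[X] = Σ x·P(X=x)
= (-2)×(3/10) + (2)×(3/20) + (4)×(3/20) + (5)×(2/5)
= 23/10

E[X] = 23/10


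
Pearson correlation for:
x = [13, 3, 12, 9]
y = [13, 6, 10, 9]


n=4, Σx=37, Σy=38, Σxy=388, Σx²=403, Σy²=386
r = (4×388 - 37×38)/√((4×403 - 37²)(4×386 - 38²))
= 146/√(243×100) = 146/√24300 ≈ 146/155.8846 ≈ 0.9366

r ≈ 0.9366


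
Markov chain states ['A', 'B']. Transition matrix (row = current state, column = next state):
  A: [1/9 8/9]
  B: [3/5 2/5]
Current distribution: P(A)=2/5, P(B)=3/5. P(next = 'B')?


P(next=B) = Σᵢ P(now=i)×P(i→B)
= 2/5×8/9 + 3/5×2/5
= 16/45 + 6/25 = 134/225

P = 134/225 ≈ 0.5956


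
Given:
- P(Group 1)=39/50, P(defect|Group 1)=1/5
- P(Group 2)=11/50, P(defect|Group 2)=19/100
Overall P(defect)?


P(B) = Σ P(B|Aᵢ)×P(Aᵢ)
  1/5×39/50 = 39/250
  19/100×11/50 = 209/5000
Sum = 989/5000

P(defect) = 989/5000 ≈ 19.78%


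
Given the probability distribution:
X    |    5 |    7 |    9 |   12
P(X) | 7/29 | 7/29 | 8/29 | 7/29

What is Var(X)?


E[X] = 240/29
E[X²] = 2174/29
Var(X) = E[X²] - (E[X])² = 2174/29 - 57600/841 = 5446/841

Var(X) = 5446/841 ≈ 6.4756


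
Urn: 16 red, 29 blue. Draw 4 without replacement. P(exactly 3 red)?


Hypergeometric: C(16,3)×C(29,1)/C(45,4)
= 560×29/148995 = 464/4257

P(X=3) = 464/4257 ≈ 10.90%


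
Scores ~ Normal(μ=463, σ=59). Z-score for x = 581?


z = (x - μ)/σ = (581 - 463)/59 = 2.0

z = 2.0


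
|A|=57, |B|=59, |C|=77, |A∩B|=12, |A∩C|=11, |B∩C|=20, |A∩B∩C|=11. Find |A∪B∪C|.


|A∪B∪C| = 57+59+77-12-11-20+11 = 161

|A∪B∪C| = 161


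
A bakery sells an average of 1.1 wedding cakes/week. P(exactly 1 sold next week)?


Poisson(λ=1.1): P(X=1) = e^(-λ)×λ^k/k!
= e^(-1.1) × 1.1^1 / 1!
≈ 0.3328710837 × 1.1 / 1 ≈ 0.366158

P(X=1) ≈ 0.366158 ≈ 36.62%


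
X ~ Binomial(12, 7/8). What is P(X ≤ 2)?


P(X ≤ 2) = Σ P(X=i) for i=0..2
P(X=0) = 1/68719476736
P(X=1) = 21/17179869184
P(X=2) = 1617/34359738368
Sum = 3319/68719476736

P(X ≤ 2) = 3319/68719476736 ≈ 0.00%


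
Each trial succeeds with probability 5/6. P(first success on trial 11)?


Geometric: P(X=11) = (1-p)^(k-1)×p = (1/6)^10×5/6 = 5/362797056

P(X=11) = 5/362797056 ≈ 0.00%


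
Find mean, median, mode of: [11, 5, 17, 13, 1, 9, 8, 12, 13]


Sorted: [1, 5, 8, 9, 11, 12, 13, 13, 17]
Mean = 89/9
Median = 11
Freq: {11: 1, 5: 1, 17: 1, 13: 2, 1: 1, 9: 1, 8: 1, 12: 1}
Mode: [13]

Mean=89/9, Median=11, Mode=13


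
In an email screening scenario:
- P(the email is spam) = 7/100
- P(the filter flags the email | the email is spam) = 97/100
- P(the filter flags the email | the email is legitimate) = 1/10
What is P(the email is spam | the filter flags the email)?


Using Bayes' theorem:
P(A|B) = P(B|A)·P(A) / P(B)

P(the filter flags the email) = 97/100 × 7/100 + 1/10 × 93/100
= 679/10000 + 93/1000 = 1609/10000

P(the email is spam|the filter flags the email) = (679/10000) / (1609/10000) = 679/1609

P(the email is spam|the filter flags the email) = 679/1609 ≈ 42.20%


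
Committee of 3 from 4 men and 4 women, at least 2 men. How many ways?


Count by #men:
  2M,1W: C(4,2)×C(4,1)=24
  3M,0W: C(4,3)×C(4,0)=4
Total = 28

28


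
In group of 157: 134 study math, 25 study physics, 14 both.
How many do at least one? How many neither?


|A∪B| = 134+25-14 = 145
Neither = 157-145 = 12

At least one: 145; Neither: 12


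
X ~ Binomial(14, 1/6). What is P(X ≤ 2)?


P(X ≤ 2) = Σ P(X=i) for i=0..2
P(X=0) = 6103515625/78364164096
P(X=1) = 8544921875/39182082048
P(X=2) = 22216796875/78364164096
Sum = 7568359375/13060694016

P(X ≤ 2) = 7568359375/13060694016 ≈ 57.95%


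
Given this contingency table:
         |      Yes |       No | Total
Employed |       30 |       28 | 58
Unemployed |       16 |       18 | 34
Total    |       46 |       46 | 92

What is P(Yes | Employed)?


P(Yes | Employed) = 30/(30+28) = 30/58 = 15/29

P(Yes|Employed) = 15/29 ≈ 51.72%


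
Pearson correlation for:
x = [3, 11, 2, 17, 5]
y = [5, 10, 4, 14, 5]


n=5, Σx=38, Σy=38, Σxy=396, Σx²=448, Σy²=362
r = (5×396 - 38×38)/√((5×448 - 38²)(5×362 - 38²))
= 536/√(796×366) = 536/√291336 ≈ 536/539.7555 ≈ 0.9930

r ≈ 0.9930


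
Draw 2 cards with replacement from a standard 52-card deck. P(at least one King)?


P(not a King) = 48/52 = 12/13
P(none in 2 draws) = (12/13)^2 = 144/169
P(≥1 King) = 1 - 144/169 = 25/169

P = 25/169 ≈ 14.79%


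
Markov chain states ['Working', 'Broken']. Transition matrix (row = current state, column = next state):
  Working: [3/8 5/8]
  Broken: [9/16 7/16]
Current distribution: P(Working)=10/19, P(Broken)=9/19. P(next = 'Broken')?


P(next=Broken) = Σᵢ P(now=i)×P(i→Broken)
= 10/19×5/8 + 9/19×7/16
= 25/76 + 63/304 = 163/304

P = 163/304 ≈ 0.5362


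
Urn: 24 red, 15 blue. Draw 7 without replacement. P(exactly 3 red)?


Hypergeometric: C(24,3)×C(15,4)/C(39,7)
= 2024×1365/15380937 = 6440/35853

P(X=3) = 6440/35853 ≈ 17.96%


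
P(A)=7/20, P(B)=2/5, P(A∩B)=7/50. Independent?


P(A)×P(B) = 7/50
P(A∩B) = 7/50
Equal ✓ → Independent

Yes, independent


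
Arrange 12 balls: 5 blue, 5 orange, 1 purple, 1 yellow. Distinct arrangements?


12!/(5!×5!×1!×1!) = 33264

33264


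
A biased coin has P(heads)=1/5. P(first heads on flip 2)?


Geometric: P(X=2) = (1-p)^(k-1)×p = (4/5)^1×1/5 = 4/25

P(X=2) = 4/25 ≈ 16.00%


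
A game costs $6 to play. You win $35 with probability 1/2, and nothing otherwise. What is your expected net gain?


E[gain] = (35-6)×1/2 + (-6)×1/2
= 29/2 - 3 = 23/2

Expected net gain = $23/2 ≈ $11.50


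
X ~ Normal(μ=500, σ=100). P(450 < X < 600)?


z₁=(450-500)/100=-0.5, z₂=(600-500)/100=1.0
P = Φ(1.0) - Φ(-0.5) = 0.841345 - 0.308538 = 0.532807 ≈ 0.5328

P(450 < X < 600) ≈ 0.5328


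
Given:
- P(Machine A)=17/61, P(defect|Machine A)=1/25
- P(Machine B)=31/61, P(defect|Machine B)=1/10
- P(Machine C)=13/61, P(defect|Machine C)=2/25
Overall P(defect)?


P(B) = Σ P(B|Aᵢ)×P(Aᵢ)
  1/25×17/61 = 17/1525
  1/10×31/61 = 31/610
  2/25×13/61 = 26/1525
Sum = 241/3050

P(defect) = 241/3050 ≈ 7.90%


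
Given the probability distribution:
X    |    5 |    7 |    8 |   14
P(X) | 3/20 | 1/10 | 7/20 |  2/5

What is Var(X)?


E[X] = 197/20
E[X²] = 2189/20
Var(X) = E[X²] - (E[X])² = 2189/20 - 38809/400 = 4971/400

Var(X) = 4971/400 ≈ 12.4275


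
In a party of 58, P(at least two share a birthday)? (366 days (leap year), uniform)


P(all different) = Π(366-i)/366 for i=0..57
= 0.008451
P(match) = 1 - 0.008451 = 0.991549

P ≈ 0.9915 ≈ 99.15%


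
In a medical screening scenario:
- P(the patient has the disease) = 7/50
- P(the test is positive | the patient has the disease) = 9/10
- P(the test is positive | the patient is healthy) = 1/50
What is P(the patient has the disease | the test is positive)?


Using Bayes' theorem:
P(A|B) = P(B|A)·P(A) / P(B)

P(the test is positive) = 9/10 × 7/50 + 1/50 × 43/50
= 63/500 + 43/2500 = 179/1250

P(the patient has the disease|the test is positive) = (63/500) / (179/1250) = 315/358

P(the patient has the disease|the test is positive) = 315/358 ≈ 87.99%


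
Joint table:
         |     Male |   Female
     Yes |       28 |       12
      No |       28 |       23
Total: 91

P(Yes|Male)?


P(Yes|Male) = 28/(28+28) = 28/56 = 1/2

P = 1/2 ≈ 50.00%


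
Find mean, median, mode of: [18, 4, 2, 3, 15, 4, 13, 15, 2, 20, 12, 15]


Sorted: [2, 2, 3, 4, 4, 12, 13, 15, 15, 15, 18, 20]
Mean = 123/12 = 41/4
Median = 25/2
Freq: {18: 1, 4: 2, 2: 2, 3: 1, 15: 3, 13: 1, 20: 1, 12: 1}
Mode: [15]

Mean=41/4, Median=25/2, Mode=15


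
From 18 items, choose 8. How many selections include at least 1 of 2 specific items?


Complement: C(18,8) - C(16,8) = 43758 - 12870 = 30888

30888


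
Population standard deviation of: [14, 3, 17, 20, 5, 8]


Mean = 67/6
  (14-67/6)²=289/36
  (3-67/6)²=2401/36
  (17-67/6)²=1225/36
  (20-67/6)²=2809/36
  (5-67/6)²=1369/36
  (8-67/6)²=361/36
Σ(x-μ)² = 1409/6
σ² = (1409/6)/6 = 1409/36

σ = √(1409/36) ≈ 6.2561


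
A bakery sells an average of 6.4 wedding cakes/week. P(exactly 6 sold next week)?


Poisson(λ=6.4): P(X=6) = e^(-λ)×λ^k/k!
= e^(-6.4) × 6.4^6 / 6!
≈ 0.001661557273 × 68719.476736 / 720 ≈ 0.158585

P(X=6) ≈ 0.158585 ≈ 15.86%


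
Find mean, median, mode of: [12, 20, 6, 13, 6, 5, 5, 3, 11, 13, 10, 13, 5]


Sorted: [3, 5, 5, 5, 6, 6, 10, 11, 12, 13, 13, 13, 20]
Mean = 122/13
Median = 10
Freq: {12: 1, 20: 1, 6: 2, 13: 3, 5: 3, 3: 1, 11: 1, 10: 1}
Mode: [5, 13]

Mean=122/13, Median=10, Mode=[5, 13]


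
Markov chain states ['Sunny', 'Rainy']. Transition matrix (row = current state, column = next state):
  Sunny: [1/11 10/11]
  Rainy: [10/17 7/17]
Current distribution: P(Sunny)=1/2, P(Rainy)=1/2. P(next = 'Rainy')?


P(next=Rainy) = Σᵢ P(now=i)×P(i→Rainy)
= 1/2×10/11 + 1/2×7/17
= 5/11 + 7/34 = 247/374

P = 247/374 ≈ 0.6604


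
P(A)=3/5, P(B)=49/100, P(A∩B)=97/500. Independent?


P(A)×P(B) = 147/500
P(A∩B) = 97/500
Not equal → NOT independent

No, not independent


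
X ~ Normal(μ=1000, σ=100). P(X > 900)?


z = (900-1000)/100 = -1.0
P(X > 900) = 1 - P(Z ≤ -1.0) = 1 - 0.1587 = 0.8413

P(X > 900) ≈ 0.8413


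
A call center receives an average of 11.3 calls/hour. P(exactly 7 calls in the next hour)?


Poisson(λ=11.3): P(X=7) = e^(-λ)×λ^k/k!
= e^(-11.3) × 11.3^7 / 7!
≈ 1.237292426e-05 × 23526054.8045 / 5040 ≈ 0.057755

P(X=7) ≈ 0.057755 ≈ 5.78%


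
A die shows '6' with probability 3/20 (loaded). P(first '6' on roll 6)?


Geometric: P(X=6) = (1-p)^(k-1)×p = (17/20)^5×3/20 = 4259571/64000000

P(X=6) = 4259571/64000000 ≈ 6.66%


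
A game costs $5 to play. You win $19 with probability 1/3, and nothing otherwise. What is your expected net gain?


E[gain] = (19-5)×1/3 + (-5)×2/3
= 14/3 - 10/3 = 4/3

Expected net gain = $4/3 ≈ $1.33


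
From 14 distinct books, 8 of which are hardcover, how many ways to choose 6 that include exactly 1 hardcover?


Choose 1 of the 8 hardcovers and 5 of the other 6 books:
C(8,1)×C(6,5) = 8×6 = 48

48


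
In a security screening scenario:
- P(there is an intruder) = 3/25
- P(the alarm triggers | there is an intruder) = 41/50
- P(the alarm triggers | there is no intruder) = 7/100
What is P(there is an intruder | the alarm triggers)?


Using Bayes' theorem:
P(A|B) = P(B|A)·P(A) / P(B)

P(the alarm triggers) = 41/50 × 3/25 + 7/100 × 22/25
= 123/1250 + 77/1250 = 4/25

P(there is an intruder|the alarm triggers) = (123/1250) / (4/25) = 123/200

P(there is an intruder|the alarm triggers) = 123/200 ≈ 61.50%


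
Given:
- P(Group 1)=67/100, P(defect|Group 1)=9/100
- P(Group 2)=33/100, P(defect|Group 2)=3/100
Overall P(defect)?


P(B) = Σ P(B|Aᵢ)×P(Aᵢ)
  9/100×67/100 = 603/10000
  3/100×33/100 = 99/10000
Sum = 351/5000

P(defect) = 351/5000 ≈ 7.02%


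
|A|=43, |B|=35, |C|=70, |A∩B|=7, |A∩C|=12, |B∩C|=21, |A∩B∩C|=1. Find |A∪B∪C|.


|A∪B∪C| = 43+35+70-7-12-21+1 = 109

|A∪B∪C| = 109


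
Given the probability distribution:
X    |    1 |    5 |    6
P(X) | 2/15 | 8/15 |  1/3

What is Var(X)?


E[X] = 24/5
E[X²] = 382/15
Var(X) = E[X²] - (E[X])² = 382/15 - 576/25 = 182/75

Var(X) = 182/75 ≈ 2.4267


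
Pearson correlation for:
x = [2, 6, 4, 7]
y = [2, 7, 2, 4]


n=4, Σx=19, Σy=15, Σxy=82, Σx²=105, Σy²=73
r = (4×82 - 19×15)/√((4×105 - 19²)(4×73 - 15²))
= 43/√(59×67) = 43/√3953 ≈ 43/62.8729 ≈ 0.6839

r ≈ 0.6839


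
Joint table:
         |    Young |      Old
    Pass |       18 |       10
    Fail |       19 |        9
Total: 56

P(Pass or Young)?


P(Pass∨Young) = P(Pass) + P(Young) - P(Pass∧Young)
= (28 + 37 - 18)/56 = 47/56

P = 47/56 ≈ 83.93%


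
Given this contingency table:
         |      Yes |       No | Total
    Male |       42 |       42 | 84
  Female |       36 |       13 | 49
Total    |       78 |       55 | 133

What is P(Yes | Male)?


P(Yes | Male) = 42/(42+42) = 42/84 = 1/2

P(Yes|Male) = 1/2 ≈ 50.00%


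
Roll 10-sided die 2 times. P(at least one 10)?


P(no 10)^2 = (9/10)^2 = 81/100
P(≥1) = 1 - 81/100 = 19/100

P = 19/100 ≈ 19.00%


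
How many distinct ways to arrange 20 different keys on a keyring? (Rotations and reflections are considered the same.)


Free circular arrangements: rotations and reflections both identified.
(n-1)!/2 = 19!/2 = 121645100408832000/2 = 60822550204416000

60822550204416000


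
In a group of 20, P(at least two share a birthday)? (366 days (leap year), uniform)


P(all different) = Π(366-i)/366 for i=0..19
= 0.589430
P(match) = 1 - 0.589430 = 0.410570

P ≈ 0.4106 ≈ 41.06%


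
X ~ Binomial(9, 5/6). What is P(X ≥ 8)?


P(X ≥ 8) = Σ P(X=i) for i=8..9
P(X=8) = 390625/1119744
P(X=9) = 1953125/10077696
Sum = 2734375/5038848

P(X ≥ 8) = 2734375/5038848 ≈ 54.27%


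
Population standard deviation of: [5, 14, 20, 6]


Mean = 45/4
  (5-45/4)²=625/16
  (14-45/4)²=121/16
  (20-45/4)²=1225/16
  (6-45/4)²=441/16
Σ(x-μ)² = 603/4
σ² = (603/4)/4 = 603/16

σ = √(603/16) ≈ 6.1390


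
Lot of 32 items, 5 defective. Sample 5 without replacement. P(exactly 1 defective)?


Hypergeometric: C(5,1)×C(27,4)/C(32,5)
= 5×17550/201376 = 43875/100688

P(X=1) = 43875/100688 ≈ 43.58%


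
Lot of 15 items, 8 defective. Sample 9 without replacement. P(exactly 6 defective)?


Hypergeometric: C(8,6)×C(7,3)/C(15,9)
= 28×35/5005 = 28/143

P(X=6) = 28/143 ≈ 19.58%


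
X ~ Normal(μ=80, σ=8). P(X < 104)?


z = (104-80)/8 = 3.0
P(Z < 3.0) = 0.9987

P(X < 104) ≈ 0.9987


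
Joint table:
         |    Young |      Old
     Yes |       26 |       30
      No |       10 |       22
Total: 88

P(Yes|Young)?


P(Yes|Young) = 26/(26+10) = 26/36 = 13/18

P = 13/18 ≈ 72.22%


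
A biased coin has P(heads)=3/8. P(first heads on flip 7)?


Geometric: P(X=7) = (1-p)^(k-1)×p = (5/8)^6×3/8 = 46875/2097152

P(X=7) = 46875/2097152 ≈ 2.24%


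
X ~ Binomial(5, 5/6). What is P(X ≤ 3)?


P(X ≤ 3) = Σ P(X=i) for i=0..3
P(X=0) = 1/7776
P(X=1) = 25/7776
P(X=2) = 125/3888
P(X=3) = 625/3888
Sum = 763/3888

P(X ≤ 3) = 763/3888 ≈ 19.62%


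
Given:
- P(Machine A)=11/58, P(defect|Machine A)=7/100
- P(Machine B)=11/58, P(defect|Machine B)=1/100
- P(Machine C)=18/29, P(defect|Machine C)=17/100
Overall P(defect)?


P(B) = Σ P(B|Aᵢ)×P(Aᵢ)
  7/100×11/58 = 77/5800
  1/100×11/58 = 11/5800
  17/100×18/29 = 153/1450
Sum = 7/58

P(defect) = 7/58 ≈ 12.07%


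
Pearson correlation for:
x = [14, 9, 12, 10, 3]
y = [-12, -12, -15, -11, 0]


n=5, Σx=48, Σy=-50, Σxy=-566, Σx²=530, Σy²=634
r = (5×(-566) - 48×(-50))/√((5×530 - 48²)(5×634 - (-50)²))
= -430/√(346×670) = -430/√231820 ≈ -430/481.4769 ≈ -0.8931

r ≈ -0.8931


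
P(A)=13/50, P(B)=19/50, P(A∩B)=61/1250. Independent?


P(A)×P(B) = 247/2500
P(A∩B) = 61/1250
Not equal → NOT independent

No, not independent


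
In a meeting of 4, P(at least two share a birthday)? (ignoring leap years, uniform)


P(all different) = Π(365-i)/365 for i=0..3
= 0.983644
P(match) = 1 - 0.983644 = 0.016356

P ≈ 0.0164 ≈ 1.64%


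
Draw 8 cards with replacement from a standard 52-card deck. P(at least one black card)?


P(not a black card) = 26/52 = 1/2
P(none in 8 draws) = (1/2)^8 = 1/256
P(≥1 black card) = 1 - 1/256 = 255/256

P = 255/256 ≈ 99.61%


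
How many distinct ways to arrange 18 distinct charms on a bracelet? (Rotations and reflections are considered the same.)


Free circular arrangements: rotations and reflections both identified.
(n-1)!/2 = 17!/2 = 355687428096000/2 = 177843714048000

177843714048000


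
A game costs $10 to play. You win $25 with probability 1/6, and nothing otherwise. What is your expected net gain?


E[gain] = (25-10)×1/6 + (-10)×5/6
= 5/2 - 25/3 = -35/6

Expected net gain = $-35/6 ≈ $-5.83


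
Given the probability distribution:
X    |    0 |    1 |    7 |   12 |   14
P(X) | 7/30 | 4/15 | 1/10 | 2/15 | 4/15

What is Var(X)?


E[X] = 63/10
E[X²] = 2299/30
Var(X) = E[X²] - (E[X])² = 2299/30 - 3969/100 = 11083/300

Var(X) = 11083/300 ≈ 36.9433


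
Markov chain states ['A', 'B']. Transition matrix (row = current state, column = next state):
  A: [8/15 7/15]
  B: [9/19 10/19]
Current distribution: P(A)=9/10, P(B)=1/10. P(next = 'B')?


P(next=B) = Σᵢ P(now=i)×P(i→B)
= 9/10×7/15 + 1/10×10/19
= 21/50 + 1/19 = 449/950

P = 449/950 ≈ 0.4726


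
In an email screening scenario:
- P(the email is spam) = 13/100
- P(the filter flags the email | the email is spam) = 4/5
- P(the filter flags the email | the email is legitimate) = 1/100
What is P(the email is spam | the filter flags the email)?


Using Bayes' theorem:
P(A|B) = P(B|A)·P(A) / P(B)

P(the filter flags the email) = 4/5 × 13/100 + 1/100 × 87/100
= 13/125 + 87/10000 = 1127/10000

P(the email is spam|the filter flags the email) = (13/125) / (1127/10000) = 1040/1127

P(the email is spam|the filter flags the email) = 1040/1127 ≈ 92.28%


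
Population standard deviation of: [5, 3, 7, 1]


Mean = 16/4 = 4
  (5-4)²=1
  (3-4)²=1
  (7-4)²=9
  (1-4)²=9
Σ(x-μ)² = 20
σ² = 20/4 = 5

σ = √(5) ≈ 2.2361


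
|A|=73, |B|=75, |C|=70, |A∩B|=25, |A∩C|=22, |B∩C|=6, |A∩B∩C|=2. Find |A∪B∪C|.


|A∪B∪C| = 73+75+70-25-22-6+2 = 167

|A∪B∪C| = 167


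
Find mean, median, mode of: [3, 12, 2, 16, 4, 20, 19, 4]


Sorted: [2, 3, 4, 4, 12, 16, 19, 20]
Mean = 80/8 = 10
Median = 8
Freq: {3: 1, 12: 1, 2: 1, 16: 1, 4: 2, 20: 1, 19: 1}
Mode: [4]

Mean=10, Median=8, Mode=4


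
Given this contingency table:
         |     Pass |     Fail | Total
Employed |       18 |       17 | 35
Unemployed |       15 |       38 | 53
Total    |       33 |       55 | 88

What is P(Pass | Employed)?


P(Pass | Employed) = 18/(18+17) = 18/35

P(Pass|Employed) = 18/35 ≈ 51.43%


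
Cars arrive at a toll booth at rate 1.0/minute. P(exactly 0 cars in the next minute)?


Poisson(λ=1.0): P(X=0) = e^(-λ)×λ^k/k!
= e^(-1.0) × 1.0^0 / 0!
≈ 0.3678794412 × 1 / 1 ≈ 0.367879

P(X=0) ≈ 0.367879 ≈ 36.79%


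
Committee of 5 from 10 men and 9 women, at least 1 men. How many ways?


Count by #men:
  1M,4W: C(10,1)×C(9,4)=1260
  2M,3W: C(10,2)×C(9,3)=3780
  3M,2W: C(10,3)×C(9,2)=4320
  4M,1W: C(10,4)×C(9,1)=1890
  5M,0W: C(10,5)×C(9,0)=252
Total = 11502

11502


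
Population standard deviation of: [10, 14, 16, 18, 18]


Mean = 76/5
  (10-76/5)²=676/25
  (14-76/5)²=36/25
  (16-76/5)²=16/25
  (18-76/5)²=196/25
  (18-76/5)²=196/25
Σ(x-μ)² = 224/5
σ² = (224/5)/5 = 224/25

σ = √(224/25) ≈ 2.9933


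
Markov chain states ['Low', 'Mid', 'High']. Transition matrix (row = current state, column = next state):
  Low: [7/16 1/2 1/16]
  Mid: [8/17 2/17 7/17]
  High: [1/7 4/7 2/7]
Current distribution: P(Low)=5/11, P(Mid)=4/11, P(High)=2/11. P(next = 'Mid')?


P(next=Mid) = Σᵢ P(now=i)×P(i→Mid)
= 5/11×1/2 + 4/11×2/17 + 2/11×4/7
= 5/22 + 8/187 + 8/77 = 89/238

P = 89/238 ≈ 0.3739


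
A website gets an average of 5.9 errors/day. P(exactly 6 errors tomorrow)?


Poisson(λ=5.9): P(X=6) = e^(-λ)×λ^k/k!
= e^(-5.9) × 5.9^6 / 6!
≈ 0.002739444819 × 42180.533641 / 720 ≈ 0.160488

P(X=6) ≈ 0.160488 ≈ 16.05%


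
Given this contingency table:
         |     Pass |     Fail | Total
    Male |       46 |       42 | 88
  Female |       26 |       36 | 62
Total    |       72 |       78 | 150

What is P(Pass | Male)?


P(Pass | Male) = 46/(46+42) = 46/88 = 23/44

P(Pass|Male) = 23/44 ≈ 52.27%


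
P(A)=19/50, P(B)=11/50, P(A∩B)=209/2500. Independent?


P(A)×P(B) = 209/2500
P(A∩B) = 209/2500
Equal ✓ → Independent

Yes, independent


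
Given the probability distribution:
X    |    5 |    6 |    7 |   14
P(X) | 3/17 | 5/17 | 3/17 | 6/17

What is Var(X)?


E[X] = 150/17
E[X²] = 1578/17
Var(X) = E[X²] - (E[X])² = 1578/17 - 22500/289 = 4326/289

Var(X) = 4326/289 ≈ 14.9689


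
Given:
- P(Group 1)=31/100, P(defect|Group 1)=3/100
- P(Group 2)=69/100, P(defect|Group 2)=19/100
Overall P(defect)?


P(B) = Σ P(B|Aᵢ)×P(Aᵢ)
  3/100×31/100 = 93/10000
  19/100×69/100 = 1311/10000
Sum = 351/2500

P(defect) = 351/2500 ≈ 14.04%


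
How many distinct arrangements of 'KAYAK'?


Letters: 5, freq: {'K': 2, 'A': 2, 'Y': 1}
5!/(2!×2!×1!) = 120/4 = 30

30


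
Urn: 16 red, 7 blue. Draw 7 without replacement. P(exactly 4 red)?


Hypergeometric: C(16,4)×C(7,3)/C(23,7)
= 1820×35/245157 = 63700/245157

P(X=4) = 63700/245157 ≈ 25.98%


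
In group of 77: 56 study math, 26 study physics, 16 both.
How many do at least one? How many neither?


|A∪B| = 56+26-16 = 66
Neither = 77-66 = 11

At least one: 66; Neither: 11


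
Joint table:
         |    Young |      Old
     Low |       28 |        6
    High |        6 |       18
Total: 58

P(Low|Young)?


P(Low|Young) = 28/(28+6) = 28/34 = 14/17

P = 14/17 ≈ 82.35%


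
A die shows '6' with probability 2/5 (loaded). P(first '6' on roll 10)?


Geometric: P(X=10) = (1-p)^(k-1)×p = (3/5)^9×2/5 = 39366/9765625

P(X=10) = 39366/9765625 ≈ 0.40%


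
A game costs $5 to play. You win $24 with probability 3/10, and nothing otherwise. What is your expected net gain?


E[gain] = (24-5)×3/10 + (-5)×7/10
= 57/10 - 7/2 = 11/5

Expected net gain = $11/5 ≈ $2.20


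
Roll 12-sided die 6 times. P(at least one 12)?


P(no 12)^6 = (11/12)^6 = 1771561/2985984
P(≥1) = 1 - 1771561/2985984 = 1214423/2985984

P = 1214423/2985984 ≈ 40.67%


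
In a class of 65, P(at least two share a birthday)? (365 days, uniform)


P(all different) = Π(365-i)/365 for i=0..64
= 0.002317
P(match) = 1 - 0.002317 = 0.997683

P ≈ 0.9977 ≈ 99.77%


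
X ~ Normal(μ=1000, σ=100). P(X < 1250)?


z = (1250-1000)/100 = 2.5
P(Z < 2.5) = 0.9938

P(X < 1250) ≈ 0.9938


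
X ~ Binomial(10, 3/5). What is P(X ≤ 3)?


P(X ≤ 3) = Σ P(X=i) for i=0..3
P(X=0) = 1024/9765625
P(X=1) = 3072/1953125
P(X=2) = 20736/1953125
P(X=3) = 82944/1953125
Sum = 534784/9765625

P(X ≤ 3) = 534784/9765625 ≈ 5.48%


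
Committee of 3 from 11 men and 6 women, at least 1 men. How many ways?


Count by #men:
  1M,2W: C(11,1)×C(6,2)=165
  2M,1W: C(11,2)×C(6,1)=330
  3M,0W: C(11,3)×C(6,0)=165
Total = 660

660


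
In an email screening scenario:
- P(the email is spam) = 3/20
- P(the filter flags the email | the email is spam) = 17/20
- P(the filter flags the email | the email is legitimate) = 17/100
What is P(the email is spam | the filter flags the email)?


Using Bayes' theorem:
P(A|B) = P(B|A)·P(A) / P(B)

P(the filter flags the email) = 17/20 × 3/20 + 17/100 × 17/20
= 51/400 + 289/2000 = 34/125

P(the email is spam|the filter flags the email) = (51/400) / (34/125) = 15/32

P(the email is spam|the filter flags the email) = 15/32 ≈ 46.88%


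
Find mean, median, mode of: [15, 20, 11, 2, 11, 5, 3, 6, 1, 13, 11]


Sorted: [1, 2, 3, 5, 6, 11, 11, 11, 13, 15, 20]
Mean = 98/11
Median = 11
Freq: {15: 1, 20: 1, 11: 3, 2: 1, 5: 1, 3: 1, 6: 1, 1: 1, 13: 1}
Mode: [11]

Mean=98/11, Median=11, Mode=11


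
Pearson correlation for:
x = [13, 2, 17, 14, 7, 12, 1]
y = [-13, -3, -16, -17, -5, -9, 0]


n=7, Σx=66, Σy=-63, Σxy=-828, Σx²=852, Σy²=829
r = (7×(-828) - 66×(-63))/√((7×852 - 66²)(7×829 - (-63)²))
= -1638/√(1608×1834) = -1638/√2949072 ≈ -1638/1717.2862 ≈ -0.9538

r ≈ -0.9538


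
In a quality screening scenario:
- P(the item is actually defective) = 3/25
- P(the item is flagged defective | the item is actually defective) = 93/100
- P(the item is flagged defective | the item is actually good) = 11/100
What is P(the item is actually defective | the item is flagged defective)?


Using Bayes' theorem:
P(A|B) = P(B|A)·P(A) / P(B)

P(the item is flagged defective) = 93/100 × 3/25 + 11/100 × 22/25
= 279/2500 + 121/1250 = 521/2500

P(the item is actually defective|the item is flagged defective) = (279/2500) / (521/2500) = 279/521

P(the item is actually defective|the item is flagged defective) = 279/521 ≈ 53.55%


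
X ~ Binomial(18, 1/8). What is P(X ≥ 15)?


P(X ≥ 15) = Σ P(X=i) for i=15..18
P(X=15) = 17493/1125899906842624
P(X=16) = 7497/18014398509481984
P(X=17) = 63/9007199254740992
P(X=18) = 1/18014398509481984
Sum = 35939/2251799813685248

P(X ≥ 15) = 35939/2251799813685248 ≈ 0.00%


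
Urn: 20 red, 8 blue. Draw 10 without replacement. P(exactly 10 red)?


Hypergeometric: C(20,10)×C(8,0)/C(28,10)
= 184756×1/13123110 = 34/2415

P(X=10) = 34/2415 ≈ 1.41%


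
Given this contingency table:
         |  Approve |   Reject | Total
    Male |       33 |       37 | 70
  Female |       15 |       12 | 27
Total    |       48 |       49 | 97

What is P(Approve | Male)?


P(Approve | Male) = 33/(33+37) = 33/70

P(Approve|Male) = 33/70 ≈ 47.14%


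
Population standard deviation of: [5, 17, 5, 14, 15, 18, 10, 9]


Mean = 93/8
  (5-93/8)²=2809/64
  (17-93/8)²=1849/64
  (5-93/8)²=2809/64
  (14-93/8)²=361/64
  (15-93/8)²=729/64
  (18-93/8)²=2601/64
  (10-93/8)²=169/64
  (9-93/8)²=441/64
Σ(x-μ)² = 1471/8
σ² = (1471/8)/8 = 1471/64

σ = √(1471/64) ≈ 4.7942


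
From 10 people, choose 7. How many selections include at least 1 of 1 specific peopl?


Complement: C(10,7) - C(9,7) = 120 - 36 = 84

84


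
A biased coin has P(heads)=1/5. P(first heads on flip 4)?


Geometric: P(X=4) = (1-p)^(k-1)×p = (4/5)^3×1/5 = 64/625

P(X=4) = 64/625 ≈ 10.24%


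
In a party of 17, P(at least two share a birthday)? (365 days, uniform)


P(all different) = Π(365-i)/365 for i=0..16
= 0.684992
P(match) = 1 - 0.684992 = 0.315008

P ≈ 0.3150 ≈ 31.50%


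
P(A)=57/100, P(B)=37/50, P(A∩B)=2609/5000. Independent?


P(A)×P(B) = 2109/5000
P(A∩B) = 2609/5000
Not equal → NOT independent

No, not independent


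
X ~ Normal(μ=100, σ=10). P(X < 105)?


z = (105-100)/10 = 0.5
P(Z < 0.5) = 0.6915

P(X < 105) ≈ 0.6915


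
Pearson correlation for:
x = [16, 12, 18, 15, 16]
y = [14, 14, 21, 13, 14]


n=5, Σx=77, Σy=76, Σxy=1189, Σx²=1205, Σy²=1198
r = (5×1189 - 77×76)/√((5×1205 - 77²)(5×1198 - 76²))
= 93/√(96×214) = 93/√20544 ≈ 93/143.3318 ≈ 0.6488

r ≈ 0.6488


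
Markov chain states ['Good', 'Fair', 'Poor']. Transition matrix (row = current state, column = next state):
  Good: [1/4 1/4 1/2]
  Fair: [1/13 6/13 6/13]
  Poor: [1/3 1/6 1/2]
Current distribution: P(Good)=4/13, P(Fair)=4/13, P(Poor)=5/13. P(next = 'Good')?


P(next=Good) = Σᵢ P(now=i)×P(i→Good)
= 4/13×1/4 + 4/13×1/13 + 5/13×1/3
= 1/13 + 4/169 + 5/39 = 116/507

P = 116/507 ≈ 0.2288


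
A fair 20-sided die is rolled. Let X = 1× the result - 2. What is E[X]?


E[die] = (1+20)/2 = 21/2
E[X] = 1×21/2 - 2 = 17/2

E[X] = 17/2


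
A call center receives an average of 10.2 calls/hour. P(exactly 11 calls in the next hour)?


Poisson(λ=10.2): P(X=11) = e^(-λ)×λ^k/k!
= e^(-10.2) × 10.2^11 / 11!
≈ 3.717031868e-05 × 124337430839 / 39916800 ≈ 0.115782

P(X=11) ≈ 0.115782 ≈ 11.58%


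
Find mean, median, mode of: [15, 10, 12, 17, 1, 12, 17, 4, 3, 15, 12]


Sorted: [1, 3, 4, 10, 12, 12, 12, 15, 15, 17, 17]
Mean = 118/11
Median = 12
Freq: {15: 2, 10: 1, 12: 3, 17: 2, 1: 1, 4: 1, 3: 1}
Mode: [12]

Mean=118/11, Median=12, Mode=12


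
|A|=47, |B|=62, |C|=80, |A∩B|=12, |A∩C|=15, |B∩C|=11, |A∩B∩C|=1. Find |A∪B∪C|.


|A∪B∪C| = 47+62+80-12-15-11+1 = 152

|A∪B∪C| = 152


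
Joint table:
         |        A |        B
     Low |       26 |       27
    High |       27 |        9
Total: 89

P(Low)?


P(Low) = (26+27)/89 = 53/89

P(Low) = 53/89 ≈ 59.55%


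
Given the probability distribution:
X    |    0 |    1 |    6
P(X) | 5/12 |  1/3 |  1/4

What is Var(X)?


E[X] = 11/6
E[X²] = 28/3
Var(X) = E[X²] - (E[X])² = 28/3 - 121/36 = 215/36

Var(X) = 215/36 ≈ 5.9722


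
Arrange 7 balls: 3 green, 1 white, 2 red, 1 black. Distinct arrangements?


7!/(3!×1!×2!×1!) = 420

420


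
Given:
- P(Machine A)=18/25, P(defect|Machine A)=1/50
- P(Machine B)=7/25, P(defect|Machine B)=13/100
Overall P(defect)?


P(B) = Σ P(B|Aᵢ)×P(Aᵢ)
  1/50×18/25 = 9/625
  13/100×7/25 = 91/2500
Sum = 127/2500

P(defect) = 127/2500 ≈ 5.08%


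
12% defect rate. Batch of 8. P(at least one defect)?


P(all good) = (22/25)^8 = 54875873536/152587890625
P(≥1 defect) = 97712017089/152587890625

P = 97712017089/152587890625 ≈ 64.04%


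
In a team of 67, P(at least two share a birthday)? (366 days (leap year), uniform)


P(all different) = Π(366-i)/366 for i=0..66
= 0.001590
P(match) = 1 - 0.001590 = 0.998410

P ≈ 0.9984 ≈ 99.84%


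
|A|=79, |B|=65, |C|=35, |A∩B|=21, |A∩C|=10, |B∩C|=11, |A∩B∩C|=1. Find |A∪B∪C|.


|A∪B∪C| = 79+65+35-21-10-11+1 = 138

|A∪B∪C| = 138


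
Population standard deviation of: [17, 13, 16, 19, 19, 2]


Mean = 86/6 = 43/3
  (17-43/3)²=64/9
  (13-43/3)²=16/9
  (16-43/3)²=25/9
  (19-43/3)²=196/9
  (19-43/3)²=196/9
  (2-43/3)²=1369/9
Σ(x-μ)² = 622/3
σ² = (622/3)/6 = 311/9

σ = √(311/9) ≈ 5.8784


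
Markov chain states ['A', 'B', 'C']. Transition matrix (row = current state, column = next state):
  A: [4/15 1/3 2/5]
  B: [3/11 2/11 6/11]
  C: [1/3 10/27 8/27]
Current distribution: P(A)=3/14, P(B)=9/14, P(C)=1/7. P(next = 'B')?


P(next=B) = Σᵢ P(now=i)×P(i→B)
= 3/14×1/3 + 9/14×2/11 + 1/7×10/27
= 1/14 + 9/77 + 10/189 = 1003/4158

P = 1003/4158 ≈ 0.2412


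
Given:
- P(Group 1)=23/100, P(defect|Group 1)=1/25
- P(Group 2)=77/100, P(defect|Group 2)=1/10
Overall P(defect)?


P(B) = Σ P(B|Aᵢ)×P(Aᵢ)
  1/25×23/100 = 23/2500
  1/10×77/100 = 77/1000
Sum = 431/5000

P(defect) = 431/5000 ≈ 8.62%


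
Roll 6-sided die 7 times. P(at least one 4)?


P(no 4)^7 = (5/6)^7 = 78125/279936
P(≥1) = 1 - 78125/279936 = 201811/279936

P = 201811/279936 ≈ 72.09%


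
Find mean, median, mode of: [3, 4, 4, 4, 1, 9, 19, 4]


Sorted: [1, 3, 4, 4, 4, 4, 9, 19]
Mean = 48/8 = 6
Median = 4
Freq: {3: 1, 4: 4, 1: 1, 9: 1, 19: 1}
Mode: [4]

Mean=6, Median=4, Mode=4


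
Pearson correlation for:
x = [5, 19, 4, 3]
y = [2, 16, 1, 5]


n=4, Σx=31, Σy=24, Σxy=333, Σx²=411, Σy²=286
r = (4×333 - 31×24)/√((4×411 - 31²)(4×286 - 24²))
= 588/√(683×568) = 588/√387944 ≈ 588/622.8515 ≈ 0.9440

r ≈ 0.9440


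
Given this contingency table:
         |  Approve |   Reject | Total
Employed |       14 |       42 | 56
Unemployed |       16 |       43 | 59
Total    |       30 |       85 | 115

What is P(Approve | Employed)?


P(Approve | Employed) = 14/(14+42) = 14/56 = 1/4

P(Approve|Employed) = 1/4 ≈ 25.00%


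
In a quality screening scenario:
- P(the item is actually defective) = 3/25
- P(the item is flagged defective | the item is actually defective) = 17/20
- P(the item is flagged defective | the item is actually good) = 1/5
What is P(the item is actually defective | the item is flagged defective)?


Using Bayes' theorem:
P(A|B) = P(B|A)·P(A) / P(B)

P(the item is flagged defective) = 17/20 × 3/25 + 1/5 × 22/25
= 51/500 + 22/125 = 139/500

P(the item is actually defective|the item is flagged defective) = (51/500) / (139/500) = 51/139

P(the item is actually defective|the item is flagged defective) = 51/139 ≈ 36.69%


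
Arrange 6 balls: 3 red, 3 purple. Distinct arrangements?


6!/(3!×3!) = 20

20


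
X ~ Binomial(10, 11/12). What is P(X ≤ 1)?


P(X ≤ 1) = Σ P(X=i) for i=0..1
P(X=0) = 1/61917364224
P(X=1) = 55/30958682112
Sum = 37/20639121408

P(X ≤ 1) = 37/20639121408 ≈ 0.00%


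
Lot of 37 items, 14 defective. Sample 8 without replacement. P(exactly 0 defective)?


Hypergeometric: C(14,0)×C(23,8)/C(37,8)
= 1×490314/38608020 = 437/34410

P(X=0) = 437/34410 ≈ 1.27%


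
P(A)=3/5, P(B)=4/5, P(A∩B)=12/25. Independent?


P(A)×P(B) = 12/25
P(A∩B) = 12/25
Equal ✓ → Independent

Yes, independent


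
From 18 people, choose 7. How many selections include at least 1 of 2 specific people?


Complement: C(18,7) - C(16,7) = 31824 - 11440 = 20384

20384


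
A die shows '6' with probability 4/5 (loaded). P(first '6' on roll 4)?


Geometric: P(X=4) = (1-p)^(k-1)×p = (1/5)^3×4/5 = 4/625

P(X=4) = 4/625 ≈ 0.64%


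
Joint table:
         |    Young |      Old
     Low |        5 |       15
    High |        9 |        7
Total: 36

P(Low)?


P(Low) = (5+15)/36 = 20/36 = 5/9

P(Low) = 5/9 ≈ 55.56%


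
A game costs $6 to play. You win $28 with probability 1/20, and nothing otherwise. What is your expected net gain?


E[gain] = (28-6)×1/20 + (-6)×19/20
= 11/10 - 57/10 = -23/5

Expected net gain = $-23/5 ≈ $-4.60


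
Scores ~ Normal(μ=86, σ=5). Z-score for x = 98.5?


z = (x - μ)/σ = (98.5 - 86)/5 = 2.5

z = 2.5


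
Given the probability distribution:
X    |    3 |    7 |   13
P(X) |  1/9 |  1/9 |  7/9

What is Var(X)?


E[X] = 101/9
E[X²] = 1241/9
Var(X) = E[X²] - (E[X])² = 1241/9 - 10201/81 = 968/81

Var(X) = 968/81 ≈ 11.9506


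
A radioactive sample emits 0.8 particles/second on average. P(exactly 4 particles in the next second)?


Poisson(λ=0.8): P(X=4) = e^(-λ)×λ^k/k!
= e^(-0.8) × 0.8^4 / 4!
≈ 0.4493289641 × 0.4096 / 24 ≈ 0.007669

P(X=4) ≈ 0.007669 ≈ 0.77%


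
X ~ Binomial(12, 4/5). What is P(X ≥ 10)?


P(X ≥ 10) = Σ P(X=i) for i=10..12
P(X=10) = 69206016/244140625
P(X=11) = 50331648/244140625
P(X=12) = 16777216/244140625
Sum = 27262976/48828125

P(X ≥ 10) = 27262976/48828125 ≈ 55.83%


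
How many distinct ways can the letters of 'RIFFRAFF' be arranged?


Letters: 8, freq: {'R': 2, 'I': 1, 'F': 4, 'A': 1}
8!/(2!×1!×4!×1!) = 40320/48 = 840

840


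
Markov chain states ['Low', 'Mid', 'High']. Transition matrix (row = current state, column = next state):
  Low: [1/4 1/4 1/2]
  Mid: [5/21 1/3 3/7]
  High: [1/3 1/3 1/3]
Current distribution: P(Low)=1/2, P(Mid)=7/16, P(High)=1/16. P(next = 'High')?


P(next=High) = Σᵢ P(now=i)×P(i→High)
= 1/2×1/2 + 7/16×3/7 + 1/16×1/3
= 1/4 + 3/16 + 1/48 = 11/24

P = 11/24 ≈ 0.4583


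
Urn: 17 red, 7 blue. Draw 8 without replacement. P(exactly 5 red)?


Hypergeometric: C(17,5)×C(7,3)/C(24,8)
= 6188×35/735471 = 12740/43263

P(X=5) = 12740/43263 ≈ 29.45%


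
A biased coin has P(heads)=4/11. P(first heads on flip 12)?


Geometric: P(X=12) = (1-p)^(k-1)×p = (7/11)^11×4/11 = 7909306972/3138428376721

P(X=12) = 7909306972/3138428376721 ≈ 0.25%


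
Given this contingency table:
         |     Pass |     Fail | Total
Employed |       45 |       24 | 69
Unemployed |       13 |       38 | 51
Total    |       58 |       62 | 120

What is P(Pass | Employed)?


P(Pass | Employed) = 45/(45+24) = 45/69 = 15/23

P(Pass|Employed) = 15/23 ≈ 65.22%


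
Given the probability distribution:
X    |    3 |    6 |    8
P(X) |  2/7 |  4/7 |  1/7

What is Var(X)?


E[X] = 38/7
E[X²] = 226/7
Var(X) = E[X²] - (E[X])² = 226/7 - 1444/49 = 138/49

Var(X) = 138/49 ≈ 2.8163
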